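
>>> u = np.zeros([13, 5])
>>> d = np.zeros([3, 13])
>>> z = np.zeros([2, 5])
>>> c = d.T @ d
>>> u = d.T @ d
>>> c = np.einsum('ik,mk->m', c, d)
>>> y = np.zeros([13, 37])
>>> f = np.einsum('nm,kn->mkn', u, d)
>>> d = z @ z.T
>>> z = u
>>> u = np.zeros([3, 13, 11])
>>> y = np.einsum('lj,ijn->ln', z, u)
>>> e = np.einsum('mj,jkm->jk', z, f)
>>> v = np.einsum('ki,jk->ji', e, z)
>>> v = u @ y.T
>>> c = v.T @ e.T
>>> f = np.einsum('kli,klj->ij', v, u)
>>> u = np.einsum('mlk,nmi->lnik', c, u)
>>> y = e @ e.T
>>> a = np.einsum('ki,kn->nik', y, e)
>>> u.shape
(13, 3, 11, 13)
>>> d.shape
(2, 2)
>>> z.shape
(13, 13)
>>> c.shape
(13, 13, 13)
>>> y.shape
(13, 13)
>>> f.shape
(13, 11)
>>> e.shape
(13, 3)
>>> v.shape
(3, 13, 13)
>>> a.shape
(3, 13, 13)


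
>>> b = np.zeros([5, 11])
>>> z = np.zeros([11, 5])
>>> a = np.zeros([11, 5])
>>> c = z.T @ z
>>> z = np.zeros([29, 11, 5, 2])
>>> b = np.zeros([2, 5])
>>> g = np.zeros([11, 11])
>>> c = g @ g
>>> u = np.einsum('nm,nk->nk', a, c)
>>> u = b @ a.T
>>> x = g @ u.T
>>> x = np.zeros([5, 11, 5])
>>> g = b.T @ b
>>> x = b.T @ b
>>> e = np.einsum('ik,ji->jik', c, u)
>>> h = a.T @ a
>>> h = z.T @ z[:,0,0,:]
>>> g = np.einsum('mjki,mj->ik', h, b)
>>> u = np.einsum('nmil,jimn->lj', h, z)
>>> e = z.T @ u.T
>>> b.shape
(2, 5)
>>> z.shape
(29, 11, 5, 2)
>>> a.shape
(11, 5)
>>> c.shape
(11, 11)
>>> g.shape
(2, 11)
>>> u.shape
(2, 29)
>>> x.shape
(5, 5)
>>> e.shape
(2, 5, 11, 2)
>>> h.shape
(2, 5, 11, 2)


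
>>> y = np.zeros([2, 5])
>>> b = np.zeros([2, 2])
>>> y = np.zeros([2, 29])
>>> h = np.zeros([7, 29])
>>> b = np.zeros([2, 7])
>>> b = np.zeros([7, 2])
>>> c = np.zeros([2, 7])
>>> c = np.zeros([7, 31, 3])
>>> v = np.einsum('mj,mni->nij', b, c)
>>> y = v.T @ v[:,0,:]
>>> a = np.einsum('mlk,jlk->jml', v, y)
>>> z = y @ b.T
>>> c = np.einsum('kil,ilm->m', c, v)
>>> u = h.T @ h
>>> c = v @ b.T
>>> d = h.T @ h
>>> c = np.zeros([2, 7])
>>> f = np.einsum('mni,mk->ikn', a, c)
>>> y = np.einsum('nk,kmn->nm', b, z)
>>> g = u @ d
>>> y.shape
(7, 3)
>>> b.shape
(7, 2)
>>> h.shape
(7, 29)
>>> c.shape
(2, 7)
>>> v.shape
(31, 3, 2)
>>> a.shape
(2, 31, 3)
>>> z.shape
(2, 3, 7)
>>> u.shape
(29, 29)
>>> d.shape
(29, 29)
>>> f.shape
(3, 7, 31)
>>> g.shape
(29, 29)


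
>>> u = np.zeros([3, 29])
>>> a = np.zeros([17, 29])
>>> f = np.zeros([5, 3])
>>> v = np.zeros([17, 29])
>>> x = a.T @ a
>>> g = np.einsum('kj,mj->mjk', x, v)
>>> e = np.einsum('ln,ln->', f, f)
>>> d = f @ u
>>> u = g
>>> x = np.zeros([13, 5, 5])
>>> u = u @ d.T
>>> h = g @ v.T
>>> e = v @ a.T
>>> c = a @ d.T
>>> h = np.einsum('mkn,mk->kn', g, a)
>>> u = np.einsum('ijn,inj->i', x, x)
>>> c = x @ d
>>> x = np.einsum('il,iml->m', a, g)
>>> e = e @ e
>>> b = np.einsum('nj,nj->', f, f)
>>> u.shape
(13,)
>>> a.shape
(17, 29)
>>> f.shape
(5, 3)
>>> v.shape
(17, 29)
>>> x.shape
(29,)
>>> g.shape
(17, 29, 29)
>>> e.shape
(17, 17)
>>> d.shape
(5, 29)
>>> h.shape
(29, 29)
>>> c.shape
(13, 5, 29)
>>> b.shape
()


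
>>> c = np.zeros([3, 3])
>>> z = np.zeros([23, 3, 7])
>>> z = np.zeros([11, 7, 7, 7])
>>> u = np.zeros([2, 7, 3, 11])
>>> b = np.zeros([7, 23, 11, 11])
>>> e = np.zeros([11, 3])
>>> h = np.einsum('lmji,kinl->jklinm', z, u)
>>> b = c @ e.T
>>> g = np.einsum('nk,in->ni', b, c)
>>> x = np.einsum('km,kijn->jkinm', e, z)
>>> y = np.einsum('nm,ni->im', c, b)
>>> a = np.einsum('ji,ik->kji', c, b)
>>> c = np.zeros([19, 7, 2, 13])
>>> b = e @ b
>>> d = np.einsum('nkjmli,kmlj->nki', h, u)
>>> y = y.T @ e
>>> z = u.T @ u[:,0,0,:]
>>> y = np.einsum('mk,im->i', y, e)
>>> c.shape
(19, 7, 2, 13)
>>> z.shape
(11, 3, 7, 11)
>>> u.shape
(2, 7, 3, 11)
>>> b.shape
(11, 11)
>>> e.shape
(11, 3)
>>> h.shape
(7, 2, 11, 7, 3, 7)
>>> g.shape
(3, 3)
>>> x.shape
(7, 11, 7, 7, 3)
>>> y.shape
(11,)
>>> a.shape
(11, 3, 3)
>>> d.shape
(7, 2, 7)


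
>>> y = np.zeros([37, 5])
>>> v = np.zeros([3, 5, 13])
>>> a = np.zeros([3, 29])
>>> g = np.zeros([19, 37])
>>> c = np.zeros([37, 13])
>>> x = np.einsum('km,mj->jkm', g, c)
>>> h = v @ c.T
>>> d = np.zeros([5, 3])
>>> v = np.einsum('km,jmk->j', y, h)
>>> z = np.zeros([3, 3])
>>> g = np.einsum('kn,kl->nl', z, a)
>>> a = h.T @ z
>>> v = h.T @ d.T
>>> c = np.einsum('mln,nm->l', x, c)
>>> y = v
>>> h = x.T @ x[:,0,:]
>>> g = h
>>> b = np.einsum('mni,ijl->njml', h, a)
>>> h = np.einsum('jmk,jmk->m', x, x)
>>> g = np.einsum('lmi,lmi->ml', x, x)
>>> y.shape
(37, 5, 5)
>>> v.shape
(37, 5, 5)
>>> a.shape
(37, 5, 3)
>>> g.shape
(19, 13)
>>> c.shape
(19,)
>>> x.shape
(13, 19, 37)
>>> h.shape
(19,)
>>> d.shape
(5, 3)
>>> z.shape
(3, 3)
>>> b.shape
(19, 5, 37, 3)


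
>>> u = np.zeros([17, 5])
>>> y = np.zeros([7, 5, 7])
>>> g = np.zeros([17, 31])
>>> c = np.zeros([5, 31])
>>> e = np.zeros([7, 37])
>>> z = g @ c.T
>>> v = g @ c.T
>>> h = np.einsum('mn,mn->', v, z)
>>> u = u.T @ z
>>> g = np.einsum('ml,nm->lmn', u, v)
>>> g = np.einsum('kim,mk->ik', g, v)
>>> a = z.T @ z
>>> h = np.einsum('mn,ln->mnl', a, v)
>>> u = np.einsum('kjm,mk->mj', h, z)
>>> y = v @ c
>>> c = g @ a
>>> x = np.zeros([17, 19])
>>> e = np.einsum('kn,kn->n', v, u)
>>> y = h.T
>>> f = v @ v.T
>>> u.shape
(17, 5)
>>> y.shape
(17, 5, 5)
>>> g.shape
(5, 5)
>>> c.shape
(5, 5)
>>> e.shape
(5,)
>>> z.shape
(17, 5)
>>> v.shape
(17, 5)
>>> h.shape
(5, 5, 17)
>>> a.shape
(5, 5)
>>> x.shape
(17, 19)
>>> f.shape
(17, 17)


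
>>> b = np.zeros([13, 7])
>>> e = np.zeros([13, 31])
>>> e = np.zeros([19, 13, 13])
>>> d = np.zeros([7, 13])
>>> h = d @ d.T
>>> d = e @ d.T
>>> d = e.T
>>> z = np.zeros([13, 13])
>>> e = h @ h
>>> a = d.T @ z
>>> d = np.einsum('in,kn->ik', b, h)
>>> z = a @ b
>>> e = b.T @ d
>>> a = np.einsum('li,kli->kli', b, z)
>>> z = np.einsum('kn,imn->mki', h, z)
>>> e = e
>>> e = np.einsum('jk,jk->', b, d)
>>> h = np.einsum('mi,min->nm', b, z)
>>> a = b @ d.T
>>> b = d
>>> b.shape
(13, 7)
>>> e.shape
()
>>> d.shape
(13, 7)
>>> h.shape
(19, 13)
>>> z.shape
(13, 7, 19)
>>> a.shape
(13, 13)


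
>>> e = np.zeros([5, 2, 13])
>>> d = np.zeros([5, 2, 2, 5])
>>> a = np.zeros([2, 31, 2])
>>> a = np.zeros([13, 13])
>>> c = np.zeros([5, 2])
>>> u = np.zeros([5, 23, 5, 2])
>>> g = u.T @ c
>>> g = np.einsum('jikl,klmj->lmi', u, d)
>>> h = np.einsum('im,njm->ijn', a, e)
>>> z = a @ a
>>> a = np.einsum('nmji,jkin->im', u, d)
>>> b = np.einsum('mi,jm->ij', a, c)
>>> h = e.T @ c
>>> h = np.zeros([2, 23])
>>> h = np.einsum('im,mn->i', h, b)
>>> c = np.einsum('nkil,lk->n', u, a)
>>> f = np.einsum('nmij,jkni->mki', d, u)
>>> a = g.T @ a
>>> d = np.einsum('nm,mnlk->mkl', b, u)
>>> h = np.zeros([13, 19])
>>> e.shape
(5, 2, 13)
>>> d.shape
(5, 2, 5)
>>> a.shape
(23, 2, 23)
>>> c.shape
(5,)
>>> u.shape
(5, 23, 5, 2)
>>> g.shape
(2, 2, 23)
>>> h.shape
(13, 19)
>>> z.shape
(13, 13)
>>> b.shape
(23, 5)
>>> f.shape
(2, 23, 2)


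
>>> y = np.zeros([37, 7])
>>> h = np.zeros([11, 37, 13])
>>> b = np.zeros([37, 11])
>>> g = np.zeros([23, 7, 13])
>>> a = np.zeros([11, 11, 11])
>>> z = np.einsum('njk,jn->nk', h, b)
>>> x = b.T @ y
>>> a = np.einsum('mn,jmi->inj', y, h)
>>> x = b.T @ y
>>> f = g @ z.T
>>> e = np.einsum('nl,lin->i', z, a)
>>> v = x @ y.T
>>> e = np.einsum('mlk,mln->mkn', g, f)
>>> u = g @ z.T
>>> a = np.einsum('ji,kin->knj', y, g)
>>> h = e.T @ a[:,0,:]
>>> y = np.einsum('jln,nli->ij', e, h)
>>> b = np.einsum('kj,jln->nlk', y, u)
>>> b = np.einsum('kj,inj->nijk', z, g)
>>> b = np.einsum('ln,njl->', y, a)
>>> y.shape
(37, 23)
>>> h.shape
(11, 13, 37)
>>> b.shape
()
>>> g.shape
(23, 7, 13)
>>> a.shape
(23, 13, 37)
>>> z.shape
(11, 13)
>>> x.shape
(11, 7)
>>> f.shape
(23, 7, 11)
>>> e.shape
(23, 13, 11)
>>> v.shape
(11, 37)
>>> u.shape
(23, 7, 11)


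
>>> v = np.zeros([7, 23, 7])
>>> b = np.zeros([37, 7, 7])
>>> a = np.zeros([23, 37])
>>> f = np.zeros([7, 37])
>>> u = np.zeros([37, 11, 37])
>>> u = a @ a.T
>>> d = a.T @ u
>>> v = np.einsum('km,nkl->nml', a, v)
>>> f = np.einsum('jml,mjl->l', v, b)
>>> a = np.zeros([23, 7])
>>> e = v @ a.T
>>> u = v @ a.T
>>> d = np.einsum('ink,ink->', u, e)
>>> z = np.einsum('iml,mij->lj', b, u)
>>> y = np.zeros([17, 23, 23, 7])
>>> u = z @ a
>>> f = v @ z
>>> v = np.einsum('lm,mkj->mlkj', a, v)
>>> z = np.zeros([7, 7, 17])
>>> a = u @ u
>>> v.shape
(7, 23, 37, 7)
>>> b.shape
(37, 7, 7)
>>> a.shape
(7, 7)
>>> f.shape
(7, 37, 23)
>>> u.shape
(7, 7)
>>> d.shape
()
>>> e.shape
(7, 37, 23)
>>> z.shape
(7, 7, 17)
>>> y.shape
(17, 23, 23, 7)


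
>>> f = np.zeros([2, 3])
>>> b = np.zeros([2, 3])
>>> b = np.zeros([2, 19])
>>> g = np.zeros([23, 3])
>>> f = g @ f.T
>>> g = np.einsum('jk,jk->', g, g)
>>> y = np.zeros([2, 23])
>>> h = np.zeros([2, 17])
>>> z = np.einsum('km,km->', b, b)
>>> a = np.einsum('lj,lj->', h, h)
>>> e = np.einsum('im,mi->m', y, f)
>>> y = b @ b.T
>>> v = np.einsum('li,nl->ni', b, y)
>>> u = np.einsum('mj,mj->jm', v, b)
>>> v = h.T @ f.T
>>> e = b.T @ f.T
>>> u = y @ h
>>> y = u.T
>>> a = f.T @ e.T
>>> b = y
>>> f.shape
(23, 2)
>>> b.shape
(17, 2)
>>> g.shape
()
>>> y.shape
(17, 2)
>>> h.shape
(2, 17)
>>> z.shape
()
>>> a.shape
(2, 19)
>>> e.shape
(19, 23)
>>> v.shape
(17, 23)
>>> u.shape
(2, 17)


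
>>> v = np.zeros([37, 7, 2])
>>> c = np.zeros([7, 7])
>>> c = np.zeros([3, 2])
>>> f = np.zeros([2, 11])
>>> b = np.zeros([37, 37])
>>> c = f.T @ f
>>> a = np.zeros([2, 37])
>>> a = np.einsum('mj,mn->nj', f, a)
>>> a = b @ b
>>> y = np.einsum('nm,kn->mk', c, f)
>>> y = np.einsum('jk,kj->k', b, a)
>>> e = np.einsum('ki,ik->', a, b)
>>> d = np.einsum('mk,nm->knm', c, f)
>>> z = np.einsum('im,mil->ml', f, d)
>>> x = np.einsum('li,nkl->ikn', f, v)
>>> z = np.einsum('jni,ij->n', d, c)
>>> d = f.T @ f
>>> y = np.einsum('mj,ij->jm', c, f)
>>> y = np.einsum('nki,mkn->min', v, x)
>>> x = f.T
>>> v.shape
(37, 7, 2)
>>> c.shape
(11, 11)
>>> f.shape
(2, 11)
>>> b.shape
(37, 37)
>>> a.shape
(37, 37)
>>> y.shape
(11, 2, 37)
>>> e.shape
()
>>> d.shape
(11, 11)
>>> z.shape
(2,)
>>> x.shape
(11, 2)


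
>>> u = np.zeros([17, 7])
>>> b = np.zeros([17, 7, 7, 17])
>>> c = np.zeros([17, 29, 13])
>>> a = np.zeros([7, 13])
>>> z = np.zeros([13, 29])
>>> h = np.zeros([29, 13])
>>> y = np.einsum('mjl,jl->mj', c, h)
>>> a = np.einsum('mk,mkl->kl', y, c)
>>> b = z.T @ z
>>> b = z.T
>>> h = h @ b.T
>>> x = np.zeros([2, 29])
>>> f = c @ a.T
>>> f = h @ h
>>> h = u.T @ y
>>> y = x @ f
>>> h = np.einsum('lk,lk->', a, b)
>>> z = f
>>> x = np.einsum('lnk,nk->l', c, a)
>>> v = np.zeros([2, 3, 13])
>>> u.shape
(17, 7)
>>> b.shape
(29, 13)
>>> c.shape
(17, 29, 13)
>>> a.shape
(29, 13)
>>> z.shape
(29, 29)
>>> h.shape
()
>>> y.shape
(2, 29)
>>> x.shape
(17,)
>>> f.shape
(29, 29)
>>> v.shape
(2, 3, 13)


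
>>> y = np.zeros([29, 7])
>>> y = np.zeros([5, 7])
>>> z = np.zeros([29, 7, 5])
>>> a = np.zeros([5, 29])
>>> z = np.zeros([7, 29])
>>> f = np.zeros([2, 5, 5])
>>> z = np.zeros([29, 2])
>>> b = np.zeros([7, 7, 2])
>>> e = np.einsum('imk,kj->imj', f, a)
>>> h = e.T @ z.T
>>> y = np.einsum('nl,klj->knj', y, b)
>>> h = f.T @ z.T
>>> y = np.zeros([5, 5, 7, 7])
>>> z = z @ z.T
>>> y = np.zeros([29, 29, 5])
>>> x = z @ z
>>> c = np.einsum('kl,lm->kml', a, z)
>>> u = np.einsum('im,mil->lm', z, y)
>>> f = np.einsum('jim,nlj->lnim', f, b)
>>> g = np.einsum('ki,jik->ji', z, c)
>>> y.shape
(29, 29, 5)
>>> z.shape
(29, 29)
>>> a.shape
(5, 29)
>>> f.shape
(7, 7, 5, 5)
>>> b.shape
(7, 7, 2)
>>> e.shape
(2, 5, 29)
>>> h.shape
(5, 5, 29)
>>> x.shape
(29, 29)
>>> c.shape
(5, 29, 29)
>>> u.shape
(5, 29)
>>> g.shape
(5, 29)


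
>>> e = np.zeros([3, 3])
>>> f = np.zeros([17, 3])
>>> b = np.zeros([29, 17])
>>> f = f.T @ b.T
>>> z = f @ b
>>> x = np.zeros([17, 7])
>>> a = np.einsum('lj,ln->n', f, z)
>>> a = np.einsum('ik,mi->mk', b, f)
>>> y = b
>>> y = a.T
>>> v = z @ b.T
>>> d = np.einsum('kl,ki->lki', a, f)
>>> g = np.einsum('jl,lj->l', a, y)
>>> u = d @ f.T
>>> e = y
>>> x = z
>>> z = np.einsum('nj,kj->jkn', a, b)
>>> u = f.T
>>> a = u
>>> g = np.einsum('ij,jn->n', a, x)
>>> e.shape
(17, 3)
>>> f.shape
(3, 29)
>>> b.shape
(29, 17)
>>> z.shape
(17, 29, 3)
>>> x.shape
(3, 17)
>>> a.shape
(29, 3)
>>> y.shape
(17, 3)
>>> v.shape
(3, 29)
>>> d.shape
(17, 3, 29)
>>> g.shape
(17,)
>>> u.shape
(29, 3)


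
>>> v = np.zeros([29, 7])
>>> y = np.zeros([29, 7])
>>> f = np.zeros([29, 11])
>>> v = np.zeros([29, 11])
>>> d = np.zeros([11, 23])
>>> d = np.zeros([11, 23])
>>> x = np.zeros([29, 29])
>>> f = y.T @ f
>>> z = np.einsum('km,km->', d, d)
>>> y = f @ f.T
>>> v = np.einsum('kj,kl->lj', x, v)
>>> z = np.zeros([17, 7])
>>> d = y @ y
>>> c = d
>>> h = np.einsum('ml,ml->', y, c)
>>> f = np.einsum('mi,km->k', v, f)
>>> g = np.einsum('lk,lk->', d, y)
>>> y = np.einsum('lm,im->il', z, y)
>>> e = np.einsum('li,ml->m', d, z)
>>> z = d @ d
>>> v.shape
(11, 29)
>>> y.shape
(7, 17)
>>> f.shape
(7,)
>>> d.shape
(7, 7)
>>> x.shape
(29, 29)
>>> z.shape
(7, 7)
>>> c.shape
(7, 7)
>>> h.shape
()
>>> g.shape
()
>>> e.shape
(17,)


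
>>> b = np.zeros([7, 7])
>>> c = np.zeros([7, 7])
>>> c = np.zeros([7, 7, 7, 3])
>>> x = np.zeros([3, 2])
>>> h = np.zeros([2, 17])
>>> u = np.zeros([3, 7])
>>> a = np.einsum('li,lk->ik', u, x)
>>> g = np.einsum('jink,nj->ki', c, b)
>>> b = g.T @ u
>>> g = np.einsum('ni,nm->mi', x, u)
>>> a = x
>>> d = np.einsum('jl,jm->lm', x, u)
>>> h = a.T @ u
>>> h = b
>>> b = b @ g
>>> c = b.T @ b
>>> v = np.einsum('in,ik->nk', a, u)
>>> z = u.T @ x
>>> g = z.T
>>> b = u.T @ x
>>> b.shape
(7, 2)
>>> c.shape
(2, 2)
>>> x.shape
(3, 2)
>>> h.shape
(7, 7)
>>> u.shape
(3, 7)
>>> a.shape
(3, 2)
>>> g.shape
(2, 7)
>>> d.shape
(2, 7)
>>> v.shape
(2, 7)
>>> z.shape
(7, 2)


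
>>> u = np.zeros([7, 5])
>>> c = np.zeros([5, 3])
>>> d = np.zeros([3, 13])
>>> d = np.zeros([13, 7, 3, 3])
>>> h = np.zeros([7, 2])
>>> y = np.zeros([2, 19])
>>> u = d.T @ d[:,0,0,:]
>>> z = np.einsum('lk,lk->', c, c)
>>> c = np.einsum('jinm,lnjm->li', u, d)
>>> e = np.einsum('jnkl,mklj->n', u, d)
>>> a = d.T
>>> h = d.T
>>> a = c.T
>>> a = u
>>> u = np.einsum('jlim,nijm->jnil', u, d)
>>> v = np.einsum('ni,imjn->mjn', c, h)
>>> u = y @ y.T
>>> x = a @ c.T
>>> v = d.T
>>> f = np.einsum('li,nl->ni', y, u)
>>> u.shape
(2, 2)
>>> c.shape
(13, 3)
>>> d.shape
(13, 7, 3, 3)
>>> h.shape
(3, 3, 7, 13)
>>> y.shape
(2, 19)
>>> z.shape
()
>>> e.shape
(3,)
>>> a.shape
(3, 3, 7, 3)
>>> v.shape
(3, 3, 7, 13)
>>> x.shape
(3, 3, 7, 13)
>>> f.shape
(2, 19)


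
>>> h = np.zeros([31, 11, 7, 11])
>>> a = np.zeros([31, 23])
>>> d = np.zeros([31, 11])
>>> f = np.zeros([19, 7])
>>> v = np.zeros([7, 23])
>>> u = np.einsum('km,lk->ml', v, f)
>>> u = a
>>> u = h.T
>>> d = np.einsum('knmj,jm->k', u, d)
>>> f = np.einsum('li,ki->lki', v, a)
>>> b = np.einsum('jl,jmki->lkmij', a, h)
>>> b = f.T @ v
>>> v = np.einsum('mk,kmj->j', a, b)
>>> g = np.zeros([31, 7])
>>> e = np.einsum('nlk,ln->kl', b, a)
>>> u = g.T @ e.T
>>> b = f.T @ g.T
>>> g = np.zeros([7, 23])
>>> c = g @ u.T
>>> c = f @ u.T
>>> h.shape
(31, 11, 7, 11)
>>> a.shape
(31, 23)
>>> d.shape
(11,)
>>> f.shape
(7, 31, 23)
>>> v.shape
(23,)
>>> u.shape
(7, 23)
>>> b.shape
(23, 31, 31)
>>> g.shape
(7, 23)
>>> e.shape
(23, 31)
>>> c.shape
(7, 31, 7)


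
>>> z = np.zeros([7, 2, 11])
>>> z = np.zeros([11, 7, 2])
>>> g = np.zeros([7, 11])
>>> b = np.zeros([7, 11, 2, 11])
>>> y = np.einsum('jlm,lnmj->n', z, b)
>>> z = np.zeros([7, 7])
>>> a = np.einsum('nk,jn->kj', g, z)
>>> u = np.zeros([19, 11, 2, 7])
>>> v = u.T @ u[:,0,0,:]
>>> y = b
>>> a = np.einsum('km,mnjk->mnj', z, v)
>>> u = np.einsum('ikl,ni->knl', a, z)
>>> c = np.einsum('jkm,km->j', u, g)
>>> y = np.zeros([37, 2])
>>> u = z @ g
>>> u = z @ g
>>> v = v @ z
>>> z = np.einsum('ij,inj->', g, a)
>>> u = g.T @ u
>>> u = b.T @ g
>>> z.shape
()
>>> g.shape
(7, 11)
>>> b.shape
(7, 11, 2, 11)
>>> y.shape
(37, 2)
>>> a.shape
(7, 2, 11)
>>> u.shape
(11, 2, 11, 11)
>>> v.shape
(7, 2, 11, 7)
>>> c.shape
(2,)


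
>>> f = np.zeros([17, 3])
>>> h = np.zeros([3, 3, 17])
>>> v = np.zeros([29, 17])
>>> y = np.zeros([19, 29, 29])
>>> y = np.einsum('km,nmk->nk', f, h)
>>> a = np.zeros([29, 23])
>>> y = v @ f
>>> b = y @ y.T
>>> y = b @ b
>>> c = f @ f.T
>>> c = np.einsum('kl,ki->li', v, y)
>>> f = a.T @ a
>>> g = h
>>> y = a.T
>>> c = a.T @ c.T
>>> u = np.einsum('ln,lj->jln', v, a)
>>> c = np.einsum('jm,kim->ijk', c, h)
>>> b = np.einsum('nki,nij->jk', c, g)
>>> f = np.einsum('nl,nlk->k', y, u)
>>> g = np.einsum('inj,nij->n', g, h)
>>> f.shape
(17,)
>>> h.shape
(3, 3, 17)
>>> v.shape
(29, 17)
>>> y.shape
(23, 29)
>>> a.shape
(29, 23)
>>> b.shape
(17, 23)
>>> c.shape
(3, 23, 3)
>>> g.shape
(3,)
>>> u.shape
(23, 29, 17)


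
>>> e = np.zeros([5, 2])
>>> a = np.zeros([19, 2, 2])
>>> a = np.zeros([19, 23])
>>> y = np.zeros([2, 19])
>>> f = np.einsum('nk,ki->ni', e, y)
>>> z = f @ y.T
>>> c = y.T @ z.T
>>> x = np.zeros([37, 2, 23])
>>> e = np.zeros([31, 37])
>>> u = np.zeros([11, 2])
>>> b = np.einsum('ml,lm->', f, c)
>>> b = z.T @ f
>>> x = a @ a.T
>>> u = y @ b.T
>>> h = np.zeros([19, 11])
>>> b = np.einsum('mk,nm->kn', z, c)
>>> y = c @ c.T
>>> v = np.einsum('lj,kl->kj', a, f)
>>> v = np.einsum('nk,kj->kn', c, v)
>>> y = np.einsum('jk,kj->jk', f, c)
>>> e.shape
(31, 37)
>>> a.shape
(19, 23)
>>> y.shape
(5, 19)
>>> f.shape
(5, 19)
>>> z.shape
(5, 2)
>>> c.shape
(19, 5)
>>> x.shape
(19, 19)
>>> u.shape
(2, 2)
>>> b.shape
(2, 19)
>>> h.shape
(19, 11)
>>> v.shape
(5, 19)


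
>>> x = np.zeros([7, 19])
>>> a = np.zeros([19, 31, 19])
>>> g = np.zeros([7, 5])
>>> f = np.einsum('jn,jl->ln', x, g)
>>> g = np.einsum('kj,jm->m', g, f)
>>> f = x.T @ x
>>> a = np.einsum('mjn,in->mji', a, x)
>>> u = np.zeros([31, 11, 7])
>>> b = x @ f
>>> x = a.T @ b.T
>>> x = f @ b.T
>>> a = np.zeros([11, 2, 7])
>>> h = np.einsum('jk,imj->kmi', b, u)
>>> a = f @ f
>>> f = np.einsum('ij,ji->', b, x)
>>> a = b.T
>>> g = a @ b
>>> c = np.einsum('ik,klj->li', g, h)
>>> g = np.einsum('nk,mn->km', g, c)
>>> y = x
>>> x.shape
(19, 7)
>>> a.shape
(19, 7)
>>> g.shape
(19, 11)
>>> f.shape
()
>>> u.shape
(31, 11, 7)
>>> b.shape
(7, 19)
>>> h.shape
(19, 11, 31)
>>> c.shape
(11, 19)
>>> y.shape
(19, 7)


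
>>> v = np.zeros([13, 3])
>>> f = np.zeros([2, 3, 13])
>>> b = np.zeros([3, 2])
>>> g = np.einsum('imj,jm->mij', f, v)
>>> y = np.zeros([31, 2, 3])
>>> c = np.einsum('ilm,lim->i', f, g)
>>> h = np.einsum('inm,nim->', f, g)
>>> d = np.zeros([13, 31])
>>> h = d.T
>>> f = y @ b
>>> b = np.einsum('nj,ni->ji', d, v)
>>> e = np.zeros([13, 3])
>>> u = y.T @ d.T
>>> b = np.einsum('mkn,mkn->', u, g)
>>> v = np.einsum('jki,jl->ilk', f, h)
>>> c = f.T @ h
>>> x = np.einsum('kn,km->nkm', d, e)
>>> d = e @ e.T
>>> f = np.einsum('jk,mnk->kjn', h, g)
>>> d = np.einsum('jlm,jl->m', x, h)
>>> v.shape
(2, 13, 2)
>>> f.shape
(13, 31, 2)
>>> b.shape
()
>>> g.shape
(3, 2, 13)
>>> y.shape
(31, 2, 3)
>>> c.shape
(2, 2, 13)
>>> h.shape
(31, 13)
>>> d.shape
(3,)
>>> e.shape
(13, 3)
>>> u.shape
(3, 2, 13)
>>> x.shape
(31, 13, 3)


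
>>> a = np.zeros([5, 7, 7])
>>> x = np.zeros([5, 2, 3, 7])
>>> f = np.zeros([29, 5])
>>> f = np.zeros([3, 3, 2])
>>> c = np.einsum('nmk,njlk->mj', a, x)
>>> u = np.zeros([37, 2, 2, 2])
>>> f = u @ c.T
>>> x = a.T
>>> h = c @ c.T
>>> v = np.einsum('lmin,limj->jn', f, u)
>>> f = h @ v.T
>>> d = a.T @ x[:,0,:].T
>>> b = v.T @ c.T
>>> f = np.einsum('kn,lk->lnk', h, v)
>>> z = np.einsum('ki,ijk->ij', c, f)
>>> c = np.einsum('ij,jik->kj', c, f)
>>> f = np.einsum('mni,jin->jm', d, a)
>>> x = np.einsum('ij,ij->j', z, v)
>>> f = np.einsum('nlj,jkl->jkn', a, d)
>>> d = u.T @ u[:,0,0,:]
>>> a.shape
(5, 7, 7)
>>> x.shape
(7,)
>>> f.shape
(7, 7, 5)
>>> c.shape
(7, 2)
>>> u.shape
(37, 2, 2, 2)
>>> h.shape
(7, 7)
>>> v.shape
(2, 7)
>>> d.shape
(2, 2, 2, 2)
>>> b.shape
(7, 7)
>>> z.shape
(2, 7)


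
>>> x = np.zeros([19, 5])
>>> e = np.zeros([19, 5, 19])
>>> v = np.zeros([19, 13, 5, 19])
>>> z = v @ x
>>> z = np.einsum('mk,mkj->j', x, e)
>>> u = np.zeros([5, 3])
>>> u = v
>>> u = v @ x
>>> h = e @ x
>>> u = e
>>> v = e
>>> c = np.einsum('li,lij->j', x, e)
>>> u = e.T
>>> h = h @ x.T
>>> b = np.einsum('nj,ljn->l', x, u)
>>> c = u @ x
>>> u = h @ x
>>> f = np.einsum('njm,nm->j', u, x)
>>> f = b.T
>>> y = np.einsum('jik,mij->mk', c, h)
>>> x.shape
(19, 5)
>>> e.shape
(19, 5, 19)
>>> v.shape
(19, 5, 19)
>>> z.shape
(19,)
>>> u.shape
(19, 5, 5)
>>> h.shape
(19, 5, 19)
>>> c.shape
(19, 5, 5)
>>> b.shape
(19,)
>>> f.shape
(19,)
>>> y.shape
(19, 5)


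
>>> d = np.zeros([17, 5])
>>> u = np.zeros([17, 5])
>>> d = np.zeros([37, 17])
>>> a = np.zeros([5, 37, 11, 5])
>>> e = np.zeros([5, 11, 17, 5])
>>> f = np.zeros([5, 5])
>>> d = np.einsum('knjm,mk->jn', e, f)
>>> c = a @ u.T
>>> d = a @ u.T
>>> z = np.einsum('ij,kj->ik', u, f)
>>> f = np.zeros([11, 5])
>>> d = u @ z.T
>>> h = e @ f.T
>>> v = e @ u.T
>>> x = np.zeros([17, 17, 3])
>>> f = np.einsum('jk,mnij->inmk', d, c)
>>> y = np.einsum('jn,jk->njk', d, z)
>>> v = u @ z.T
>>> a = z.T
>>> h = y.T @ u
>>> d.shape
(17, 17)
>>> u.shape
(17, 5)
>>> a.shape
(5, 17)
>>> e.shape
(5, 11, 17, 5)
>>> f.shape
(11, 37, 5, 17)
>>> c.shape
(5, 37, 11, 17)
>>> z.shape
(17, 5)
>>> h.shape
(5, 17, 5)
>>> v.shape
(17, 17)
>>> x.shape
(17, 17, 3)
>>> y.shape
(17, 17, 5)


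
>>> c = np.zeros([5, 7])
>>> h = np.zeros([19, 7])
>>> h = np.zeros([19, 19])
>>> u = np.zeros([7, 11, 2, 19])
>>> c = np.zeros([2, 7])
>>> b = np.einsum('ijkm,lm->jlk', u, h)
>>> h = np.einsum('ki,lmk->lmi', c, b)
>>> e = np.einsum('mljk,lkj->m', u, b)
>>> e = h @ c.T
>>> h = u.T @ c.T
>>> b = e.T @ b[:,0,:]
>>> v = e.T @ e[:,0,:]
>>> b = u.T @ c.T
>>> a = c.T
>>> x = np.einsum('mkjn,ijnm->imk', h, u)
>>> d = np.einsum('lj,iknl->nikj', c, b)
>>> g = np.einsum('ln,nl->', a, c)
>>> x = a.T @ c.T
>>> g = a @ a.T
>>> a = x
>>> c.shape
(2, 7)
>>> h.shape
(19, 2, 11, 2)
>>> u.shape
(7, 11, 2, 19)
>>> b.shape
(19, 2, 11, 2)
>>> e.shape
(11, 19, 2)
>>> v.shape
(2, 19, 2)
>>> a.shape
(2, 2)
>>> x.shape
(2, 2)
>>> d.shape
(11, 19, 2, 7)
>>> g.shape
(7, 7)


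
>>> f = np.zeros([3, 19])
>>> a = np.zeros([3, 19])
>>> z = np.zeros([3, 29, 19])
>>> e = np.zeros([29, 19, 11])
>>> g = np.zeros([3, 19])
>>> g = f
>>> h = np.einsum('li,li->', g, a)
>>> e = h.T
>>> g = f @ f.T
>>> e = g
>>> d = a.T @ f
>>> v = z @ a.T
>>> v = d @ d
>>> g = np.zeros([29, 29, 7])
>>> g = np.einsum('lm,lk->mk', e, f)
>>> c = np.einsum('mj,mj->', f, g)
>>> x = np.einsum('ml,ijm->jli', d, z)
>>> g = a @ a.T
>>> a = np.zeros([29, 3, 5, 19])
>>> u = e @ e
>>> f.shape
(3, 19)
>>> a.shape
(29, 3, 5, 19)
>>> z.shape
(3, 29, 19)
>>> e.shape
(3, 3)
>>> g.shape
(3, 3)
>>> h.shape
()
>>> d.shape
(19, 19)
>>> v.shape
(19, 19)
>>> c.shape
()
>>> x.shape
(29, 19, 3)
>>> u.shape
(3, 3)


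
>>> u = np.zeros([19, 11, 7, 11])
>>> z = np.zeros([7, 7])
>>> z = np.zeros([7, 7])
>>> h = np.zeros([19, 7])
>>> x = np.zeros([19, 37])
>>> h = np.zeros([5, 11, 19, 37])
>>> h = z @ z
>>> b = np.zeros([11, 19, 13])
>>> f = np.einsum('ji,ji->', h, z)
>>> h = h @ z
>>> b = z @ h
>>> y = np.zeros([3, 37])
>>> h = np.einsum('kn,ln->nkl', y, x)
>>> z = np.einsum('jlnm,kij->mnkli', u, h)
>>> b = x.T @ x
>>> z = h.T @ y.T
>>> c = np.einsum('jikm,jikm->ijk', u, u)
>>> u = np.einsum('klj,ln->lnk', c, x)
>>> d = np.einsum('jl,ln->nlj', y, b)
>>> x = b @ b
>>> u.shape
(19, 37, 11)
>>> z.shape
(19, 3, 3)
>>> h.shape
(37, 3, 19)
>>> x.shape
(37, 37)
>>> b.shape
(37, 37)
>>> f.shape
()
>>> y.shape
(3, 37)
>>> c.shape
(11, 19, 7)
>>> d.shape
(37, 37, 3)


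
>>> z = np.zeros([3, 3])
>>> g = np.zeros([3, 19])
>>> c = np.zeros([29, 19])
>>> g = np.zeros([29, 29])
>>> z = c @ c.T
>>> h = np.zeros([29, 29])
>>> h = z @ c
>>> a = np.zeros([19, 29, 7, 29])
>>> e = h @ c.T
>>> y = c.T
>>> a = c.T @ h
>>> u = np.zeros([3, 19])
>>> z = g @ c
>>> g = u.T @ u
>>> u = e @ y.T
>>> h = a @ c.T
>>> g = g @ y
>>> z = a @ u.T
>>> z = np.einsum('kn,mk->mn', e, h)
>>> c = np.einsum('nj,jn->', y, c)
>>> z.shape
(19, 29)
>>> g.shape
(19, 29)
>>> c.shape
()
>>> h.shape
(19, 29)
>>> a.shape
(19, 19)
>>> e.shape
(29, 29)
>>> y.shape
(19, 29)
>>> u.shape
(29, 19)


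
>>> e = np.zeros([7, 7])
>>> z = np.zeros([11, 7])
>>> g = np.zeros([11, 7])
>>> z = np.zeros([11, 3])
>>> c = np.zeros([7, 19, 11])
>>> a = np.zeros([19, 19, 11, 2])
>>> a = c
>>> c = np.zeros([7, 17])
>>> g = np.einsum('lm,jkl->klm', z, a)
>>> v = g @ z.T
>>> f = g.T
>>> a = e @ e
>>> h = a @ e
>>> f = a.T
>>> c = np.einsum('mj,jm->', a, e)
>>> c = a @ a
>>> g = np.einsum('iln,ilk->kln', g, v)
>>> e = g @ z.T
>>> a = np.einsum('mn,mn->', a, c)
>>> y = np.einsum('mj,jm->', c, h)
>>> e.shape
(11, 11, 11)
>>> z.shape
(11, 3)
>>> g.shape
(11, 11, 3)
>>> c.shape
(7, 7)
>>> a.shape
()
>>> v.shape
(19, 11, 11)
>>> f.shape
(7, 7)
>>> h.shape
(7, 7)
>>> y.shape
()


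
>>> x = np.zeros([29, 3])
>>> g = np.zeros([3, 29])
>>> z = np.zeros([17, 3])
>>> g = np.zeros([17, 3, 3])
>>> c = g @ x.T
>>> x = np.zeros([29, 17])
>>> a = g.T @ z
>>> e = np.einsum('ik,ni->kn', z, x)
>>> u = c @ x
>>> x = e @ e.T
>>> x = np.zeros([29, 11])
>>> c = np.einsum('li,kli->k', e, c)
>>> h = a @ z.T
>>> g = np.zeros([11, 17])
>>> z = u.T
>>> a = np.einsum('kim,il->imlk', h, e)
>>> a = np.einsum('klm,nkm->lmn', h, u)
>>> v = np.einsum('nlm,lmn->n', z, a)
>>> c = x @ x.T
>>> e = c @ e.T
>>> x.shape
(29, 11)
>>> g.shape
(11, 17)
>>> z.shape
(17, 3, 17)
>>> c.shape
(29, 29)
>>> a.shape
(3, 17, 17)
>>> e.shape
(29, 3)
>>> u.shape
(17, 3, 17)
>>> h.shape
(3, 3, 17)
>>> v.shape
(17,)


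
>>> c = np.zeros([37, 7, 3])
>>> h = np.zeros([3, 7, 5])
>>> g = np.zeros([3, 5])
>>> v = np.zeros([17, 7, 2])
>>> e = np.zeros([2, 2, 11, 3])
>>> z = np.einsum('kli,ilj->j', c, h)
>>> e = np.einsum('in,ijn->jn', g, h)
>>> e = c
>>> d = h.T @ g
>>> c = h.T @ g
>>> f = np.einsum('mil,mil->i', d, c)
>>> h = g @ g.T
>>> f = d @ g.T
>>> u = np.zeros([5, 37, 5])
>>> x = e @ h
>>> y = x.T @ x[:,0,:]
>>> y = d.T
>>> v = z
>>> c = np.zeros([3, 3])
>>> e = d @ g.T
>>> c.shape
(3, 3)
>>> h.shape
(3, 3)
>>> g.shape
(3, 5)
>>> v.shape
(5,)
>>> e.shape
(5, 7, 3)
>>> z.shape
(5,)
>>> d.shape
(5, 7, 5)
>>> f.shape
(5, 7, 3)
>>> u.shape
(5, 37, 5)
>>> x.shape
(37, 7, 3)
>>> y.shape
(5, 7, 5)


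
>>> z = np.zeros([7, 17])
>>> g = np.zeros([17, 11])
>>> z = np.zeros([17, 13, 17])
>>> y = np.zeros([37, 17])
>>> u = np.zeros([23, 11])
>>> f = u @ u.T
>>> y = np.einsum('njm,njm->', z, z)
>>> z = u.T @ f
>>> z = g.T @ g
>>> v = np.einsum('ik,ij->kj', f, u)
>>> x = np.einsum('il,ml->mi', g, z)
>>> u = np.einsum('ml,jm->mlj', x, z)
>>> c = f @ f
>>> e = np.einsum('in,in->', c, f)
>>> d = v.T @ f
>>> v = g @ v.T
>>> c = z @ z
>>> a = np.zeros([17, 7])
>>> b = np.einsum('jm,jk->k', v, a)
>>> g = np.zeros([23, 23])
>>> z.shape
(11, 11)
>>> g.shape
(23, 23)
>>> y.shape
()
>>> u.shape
(11, 17, 11)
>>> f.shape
(23, 23)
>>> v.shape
(17, 23)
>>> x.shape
(11, 17)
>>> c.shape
(11, 11)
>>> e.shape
()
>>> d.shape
(11, 23)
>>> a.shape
(17, 7)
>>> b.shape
(7,)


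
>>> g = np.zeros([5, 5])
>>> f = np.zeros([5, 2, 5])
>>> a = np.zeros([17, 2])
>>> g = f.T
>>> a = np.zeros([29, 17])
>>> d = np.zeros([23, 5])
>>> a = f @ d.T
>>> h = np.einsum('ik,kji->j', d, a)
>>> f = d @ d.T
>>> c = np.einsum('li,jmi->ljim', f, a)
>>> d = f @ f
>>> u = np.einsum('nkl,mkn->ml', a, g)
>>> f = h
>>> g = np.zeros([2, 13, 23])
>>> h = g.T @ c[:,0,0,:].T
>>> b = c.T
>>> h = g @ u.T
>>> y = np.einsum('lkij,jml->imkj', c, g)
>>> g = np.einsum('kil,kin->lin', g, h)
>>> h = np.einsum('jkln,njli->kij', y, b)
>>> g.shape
(23, 13, 5)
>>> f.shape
(2,)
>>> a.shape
(5, 2, 23)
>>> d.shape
(23, 23)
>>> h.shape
(13, 23, 23)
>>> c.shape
(23, 5, 23, 2)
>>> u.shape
(5, 23)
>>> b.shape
(2, 23, 5, 23)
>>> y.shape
(23, 13, 5, 2)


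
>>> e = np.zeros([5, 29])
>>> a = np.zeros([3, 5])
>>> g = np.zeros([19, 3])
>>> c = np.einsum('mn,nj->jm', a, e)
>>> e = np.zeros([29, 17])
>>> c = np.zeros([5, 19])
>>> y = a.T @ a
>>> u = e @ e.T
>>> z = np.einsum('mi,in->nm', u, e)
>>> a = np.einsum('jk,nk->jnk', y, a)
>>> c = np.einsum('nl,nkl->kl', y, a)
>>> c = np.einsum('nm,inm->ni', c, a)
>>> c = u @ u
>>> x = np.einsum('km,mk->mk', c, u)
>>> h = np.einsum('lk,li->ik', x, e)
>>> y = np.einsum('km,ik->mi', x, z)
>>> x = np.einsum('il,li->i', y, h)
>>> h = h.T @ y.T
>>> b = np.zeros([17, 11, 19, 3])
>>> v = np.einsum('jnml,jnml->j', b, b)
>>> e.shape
(29, 17)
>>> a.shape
(5, 3, 5)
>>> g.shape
(19, 3)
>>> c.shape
(29, 29)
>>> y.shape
(29, 17)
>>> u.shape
(29, 29)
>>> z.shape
(17, 29)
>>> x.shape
(29,)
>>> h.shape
(29, 29)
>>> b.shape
(17, 11, 19, 3)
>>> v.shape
(17,)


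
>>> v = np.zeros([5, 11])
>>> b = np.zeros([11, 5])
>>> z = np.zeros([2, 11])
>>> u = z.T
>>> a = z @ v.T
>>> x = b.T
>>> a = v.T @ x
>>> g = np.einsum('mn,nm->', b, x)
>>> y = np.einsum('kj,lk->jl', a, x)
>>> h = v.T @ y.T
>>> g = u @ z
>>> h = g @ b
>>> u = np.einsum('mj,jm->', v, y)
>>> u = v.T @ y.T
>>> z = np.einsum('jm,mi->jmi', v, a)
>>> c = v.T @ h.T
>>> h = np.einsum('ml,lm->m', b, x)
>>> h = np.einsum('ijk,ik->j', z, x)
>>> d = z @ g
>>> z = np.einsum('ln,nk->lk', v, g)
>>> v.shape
(5, 11)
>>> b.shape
(11, 5)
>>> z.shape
(5, 11)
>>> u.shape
(11, 11)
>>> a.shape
(11, 11)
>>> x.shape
(5, 11)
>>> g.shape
(11, 11)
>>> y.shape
(11, 5)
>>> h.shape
(11,)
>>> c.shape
(11, 11)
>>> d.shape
(5, 11, 11)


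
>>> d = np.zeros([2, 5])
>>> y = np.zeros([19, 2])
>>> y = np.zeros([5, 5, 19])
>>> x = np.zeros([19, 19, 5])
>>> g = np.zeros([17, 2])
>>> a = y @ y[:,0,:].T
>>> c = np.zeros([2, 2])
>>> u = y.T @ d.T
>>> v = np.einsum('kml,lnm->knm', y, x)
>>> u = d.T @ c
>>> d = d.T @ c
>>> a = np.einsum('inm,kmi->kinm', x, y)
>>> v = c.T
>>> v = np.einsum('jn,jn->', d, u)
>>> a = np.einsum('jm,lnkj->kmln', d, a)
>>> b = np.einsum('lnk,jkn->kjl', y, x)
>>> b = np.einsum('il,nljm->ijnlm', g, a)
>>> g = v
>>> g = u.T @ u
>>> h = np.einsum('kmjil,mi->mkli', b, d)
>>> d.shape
(5, 2)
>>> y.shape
(5, 5, 19)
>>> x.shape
(19, 19, 5)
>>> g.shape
(2, 2)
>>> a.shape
(19, 2, 5, 19)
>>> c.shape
(2, 2)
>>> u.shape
(5, 2)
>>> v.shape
()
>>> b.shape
(17, 5, 19, 2, 19)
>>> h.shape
(5, 17, 19, 2)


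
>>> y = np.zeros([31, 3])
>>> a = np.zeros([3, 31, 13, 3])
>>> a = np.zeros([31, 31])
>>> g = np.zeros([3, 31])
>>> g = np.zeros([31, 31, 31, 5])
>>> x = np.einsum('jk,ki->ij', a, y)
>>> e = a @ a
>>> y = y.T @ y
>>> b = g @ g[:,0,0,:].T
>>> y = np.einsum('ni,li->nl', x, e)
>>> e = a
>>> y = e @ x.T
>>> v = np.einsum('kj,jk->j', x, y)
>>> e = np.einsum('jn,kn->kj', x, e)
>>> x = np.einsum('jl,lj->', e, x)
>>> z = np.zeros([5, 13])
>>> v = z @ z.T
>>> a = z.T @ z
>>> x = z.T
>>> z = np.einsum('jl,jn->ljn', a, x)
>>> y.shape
(31, 3)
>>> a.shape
(13, 13)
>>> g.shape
(31, 31, 31, 5)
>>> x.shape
(13, 5)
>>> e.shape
(31, 3)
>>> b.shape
(31, 31, 31, 31)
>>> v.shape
(5, 5)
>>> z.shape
(13, 13, 5)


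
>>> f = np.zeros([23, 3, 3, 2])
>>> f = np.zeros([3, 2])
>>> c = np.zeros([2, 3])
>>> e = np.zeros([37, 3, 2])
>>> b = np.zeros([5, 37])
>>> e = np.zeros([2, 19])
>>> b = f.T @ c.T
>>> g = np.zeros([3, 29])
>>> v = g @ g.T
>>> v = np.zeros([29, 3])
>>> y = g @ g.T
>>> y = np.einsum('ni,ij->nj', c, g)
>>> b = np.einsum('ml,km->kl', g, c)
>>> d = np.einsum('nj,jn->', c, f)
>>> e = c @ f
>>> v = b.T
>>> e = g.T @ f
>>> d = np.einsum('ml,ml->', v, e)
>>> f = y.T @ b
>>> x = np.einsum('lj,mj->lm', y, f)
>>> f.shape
(29, 29)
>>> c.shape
(2, 3)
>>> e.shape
(29, 2)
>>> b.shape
(2, 29)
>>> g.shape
(3, 29)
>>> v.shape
(29, 2)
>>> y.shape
(2, 29)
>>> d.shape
()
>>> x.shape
(2, 29)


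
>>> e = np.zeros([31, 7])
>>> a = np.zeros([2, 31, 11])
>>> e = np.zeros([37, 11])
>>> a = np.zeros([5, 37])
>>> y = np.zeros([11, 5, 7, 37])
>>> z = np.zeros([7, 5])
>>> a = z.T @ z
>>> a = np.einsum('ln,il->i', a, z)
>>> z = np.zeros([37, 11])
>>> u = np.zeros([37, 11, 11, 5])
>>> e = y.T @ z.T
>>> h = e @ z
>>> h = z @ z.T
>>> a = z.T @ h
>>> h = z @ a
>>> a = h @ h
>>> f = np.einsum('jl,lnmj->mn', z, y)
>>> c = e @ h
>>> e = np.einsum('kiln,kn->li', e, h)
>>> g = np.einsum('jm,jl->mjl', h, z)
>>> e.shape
(5, 7)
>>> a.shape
(37, 37)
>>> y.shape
(11, 5, 7, 37)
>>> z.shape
(37, 11)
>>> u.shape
(37, 11, 11, 5)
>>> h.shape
(37, 37)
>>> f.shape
(7, 5)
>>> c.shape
(37, 7, 5, 37)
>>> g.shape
(37, 37, 11)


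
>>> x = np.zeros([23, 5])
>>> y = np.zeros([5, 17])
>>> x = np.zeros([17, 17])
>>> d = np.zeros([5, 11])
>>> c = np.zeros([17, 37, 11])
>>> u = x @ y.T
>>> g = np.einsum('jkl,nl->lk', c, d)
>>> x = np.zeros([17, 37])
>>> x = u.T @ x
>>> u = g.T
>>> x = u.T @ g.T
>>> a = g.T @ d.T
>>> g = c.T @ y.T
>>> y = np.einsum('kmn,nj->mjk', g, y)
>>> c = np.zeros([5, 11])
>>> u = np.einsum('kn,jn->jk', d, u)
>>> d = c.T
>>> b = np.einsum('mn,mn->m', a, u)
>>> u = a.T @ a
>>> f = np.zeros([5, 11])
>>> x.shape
(11, 11)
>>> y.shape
(37, 17, 11)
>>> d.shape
(11, 5)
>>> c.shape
(5, 11)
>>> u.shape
(5, 5)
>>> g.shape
(11, 37, 5)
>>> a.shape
(37, 5)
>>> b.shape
(37,)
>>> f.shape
(5, 11)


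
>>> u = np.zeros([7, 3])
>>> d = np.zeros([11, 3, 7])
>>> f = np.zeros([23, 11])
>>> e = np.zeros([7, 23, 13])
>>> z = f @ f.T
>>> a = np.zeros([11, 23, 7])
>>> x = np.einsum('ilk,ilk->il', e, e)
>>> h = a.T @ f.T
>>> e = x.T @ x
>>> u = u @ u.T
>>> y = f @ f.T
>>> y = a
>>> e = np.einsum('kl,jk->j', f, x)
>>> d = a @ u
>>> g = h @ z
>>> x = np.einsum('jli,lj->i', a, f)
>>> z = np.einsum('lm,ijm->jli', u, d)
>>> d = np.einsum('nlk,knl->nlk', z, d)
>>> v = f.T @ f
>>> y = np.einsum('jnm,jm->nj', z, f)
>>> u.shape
(7, 7)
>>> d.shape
(23, 7, 11)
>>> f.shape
(23, 11)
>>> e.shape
(7,)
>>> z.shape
(23, 7, 11)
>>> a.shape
(11, 23, 7)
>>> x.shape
(7,)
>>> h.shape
(7, 23, 23)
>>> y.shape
(7, 23)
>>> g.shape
(7, 23, 23)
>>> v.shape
(11, 11)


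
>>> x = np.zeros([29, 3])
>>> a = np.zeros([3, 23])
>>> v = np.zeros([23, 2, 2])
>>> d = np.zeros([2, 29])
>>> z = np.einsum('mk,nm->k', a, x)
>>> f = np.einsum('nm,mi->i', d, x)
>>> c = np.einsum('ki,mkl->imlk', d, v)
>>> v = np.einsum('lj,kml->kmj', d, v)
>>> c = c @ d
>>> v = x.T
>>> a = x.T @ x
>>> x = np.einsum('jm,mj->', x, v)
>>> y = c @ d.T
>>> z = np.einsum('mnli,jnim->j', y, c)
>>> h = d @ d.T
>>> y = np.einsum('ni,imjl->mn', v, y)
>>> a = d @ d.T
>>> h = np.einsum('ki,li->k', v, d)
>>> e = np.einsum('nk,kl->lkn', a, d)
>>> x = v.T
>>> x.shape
(29, 3)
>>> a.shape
(2, 2)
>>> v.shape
(3, 29)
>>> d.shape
(2, 29)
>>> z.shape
(29,)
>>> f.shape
(3,)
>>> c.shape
(29, 23, 2, 29)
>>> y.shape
(23, 3)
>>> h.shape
(3,)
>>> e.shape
(29, 2, 2)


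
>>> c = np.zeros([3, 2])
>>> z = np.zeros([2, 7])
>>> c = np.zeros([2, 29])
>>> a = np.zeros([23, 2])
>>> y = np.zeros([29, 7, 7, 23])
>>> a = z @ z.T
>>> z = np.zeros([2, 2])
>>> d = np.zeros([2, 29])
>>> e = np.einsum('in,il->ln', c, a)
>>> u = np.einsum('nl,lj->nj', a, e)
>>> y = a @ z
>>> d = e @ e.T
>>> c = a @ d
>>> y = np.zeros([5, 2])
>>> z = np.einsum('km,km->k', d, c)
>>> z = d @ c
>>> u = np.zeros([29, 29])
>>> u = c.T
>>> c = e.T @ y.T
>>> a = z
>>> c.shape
(29, 5)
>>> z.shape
(2, 2)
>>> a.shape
(2, 2)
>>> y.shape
(5, 2)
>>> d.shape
(2, 2)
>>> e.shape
(2, 29)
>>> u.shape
(2, 2)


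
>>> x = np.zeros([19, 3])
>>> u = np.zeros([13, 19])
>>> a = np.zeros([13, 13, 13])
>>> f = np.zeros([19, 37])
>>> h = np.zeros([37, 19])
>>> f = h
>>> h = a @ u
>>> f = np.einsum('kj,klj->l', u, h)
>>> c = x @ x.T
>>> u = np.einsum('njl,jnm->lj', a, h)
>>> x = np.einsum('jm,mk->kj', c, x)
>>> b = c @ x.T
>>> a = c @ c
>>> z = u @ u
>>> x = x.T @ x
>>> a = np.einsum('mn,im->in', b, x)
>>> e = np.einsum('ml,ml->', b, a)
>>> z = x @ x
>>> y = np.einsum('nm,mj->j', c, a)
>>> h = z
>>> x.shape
(19, 19)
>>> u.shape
(13, 13)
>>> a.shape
(19, 3)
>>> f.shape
(13,)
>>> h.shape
(19, 19)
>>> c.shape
(19, 19)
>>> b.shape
(19, 3)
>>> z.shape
(19, 19)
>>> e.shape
()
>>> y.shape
(3,)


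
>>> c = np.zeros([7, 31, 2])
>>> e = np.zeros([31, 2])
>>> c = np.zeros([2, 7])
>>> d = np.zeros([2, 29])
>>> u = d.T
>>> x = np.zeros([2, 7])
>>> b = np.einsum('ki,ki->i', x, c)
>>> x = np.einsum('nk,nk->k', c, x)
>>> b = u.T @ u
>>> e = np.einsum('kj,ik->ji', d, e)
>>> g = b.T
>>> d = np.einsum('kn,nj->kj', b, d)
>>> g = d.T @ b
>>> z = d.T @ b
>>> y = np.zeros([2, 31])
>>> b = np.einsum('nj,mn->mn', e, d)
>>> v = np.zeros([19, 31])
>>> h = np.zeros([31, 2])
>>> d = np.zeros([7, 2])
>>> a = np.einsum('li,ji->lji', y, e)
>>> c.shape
(2, 7)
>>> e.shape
(29, 31)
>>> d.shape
(7, 2)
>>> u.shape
(29, 2)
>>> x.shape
(7,)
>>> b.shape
(2, 29)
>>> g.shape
(29, 2)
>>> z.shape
(29, 2)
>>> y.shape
(2, 31)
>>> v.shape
(19, 31)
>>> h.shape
(31, 2)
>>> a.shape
(2, 29, 31)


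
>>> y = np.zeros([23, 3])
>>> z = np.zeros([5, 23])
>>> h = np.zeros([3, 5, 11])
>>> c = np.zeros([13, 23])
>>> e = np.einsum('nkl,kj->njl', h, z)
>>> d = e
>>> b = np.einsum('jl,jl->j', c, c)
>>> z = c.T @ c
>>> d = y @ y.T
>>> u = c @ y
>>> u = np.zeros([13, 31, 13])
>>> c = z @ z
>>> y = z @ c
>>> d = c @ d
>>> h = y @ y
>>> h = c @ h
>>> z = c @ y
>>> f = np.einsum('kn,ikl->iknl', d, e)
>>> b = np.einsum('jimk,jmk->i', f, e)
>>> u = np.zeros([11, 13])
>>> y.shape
(23, 23)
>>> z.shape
(23, 23)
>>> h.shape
(23, 23)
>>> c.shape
(23, 23)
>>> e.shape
(3, 23, 11)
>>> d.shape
(23, 23)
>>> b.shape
(23,)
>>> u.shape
(11, 13)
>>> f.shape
(3, 23, 23, 11)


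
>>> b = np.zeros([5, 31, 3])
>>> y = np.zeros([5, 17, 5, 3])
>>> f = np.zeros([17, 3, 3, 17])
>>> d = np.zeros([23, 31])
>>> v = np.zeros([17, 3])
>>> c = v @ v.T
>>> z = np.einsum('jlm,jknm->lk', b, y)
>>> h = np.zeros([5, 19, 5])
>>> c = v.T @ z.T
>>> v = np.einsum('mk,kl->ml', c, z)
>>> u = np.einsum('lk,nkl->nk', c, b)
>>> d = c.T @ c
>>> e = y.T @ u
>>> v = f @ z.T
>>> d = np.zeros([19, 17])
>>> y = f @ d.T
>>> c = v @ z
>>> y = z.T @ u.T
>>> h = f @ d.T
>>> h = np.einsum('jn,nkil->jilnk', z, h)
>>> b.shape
(5, 31, 3)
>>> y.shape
(17, 5)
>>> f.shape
(17, 3, 3, 17)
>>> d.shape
(19, 17)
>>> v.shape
(17, 3, 3, 31)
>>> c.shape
(17, 3, 3, 17)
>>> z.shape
(31, 17)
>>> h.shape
(31, 3, 19, 17, 3)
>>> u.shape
(5, 31)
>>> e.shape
(3, 5, 17, 31)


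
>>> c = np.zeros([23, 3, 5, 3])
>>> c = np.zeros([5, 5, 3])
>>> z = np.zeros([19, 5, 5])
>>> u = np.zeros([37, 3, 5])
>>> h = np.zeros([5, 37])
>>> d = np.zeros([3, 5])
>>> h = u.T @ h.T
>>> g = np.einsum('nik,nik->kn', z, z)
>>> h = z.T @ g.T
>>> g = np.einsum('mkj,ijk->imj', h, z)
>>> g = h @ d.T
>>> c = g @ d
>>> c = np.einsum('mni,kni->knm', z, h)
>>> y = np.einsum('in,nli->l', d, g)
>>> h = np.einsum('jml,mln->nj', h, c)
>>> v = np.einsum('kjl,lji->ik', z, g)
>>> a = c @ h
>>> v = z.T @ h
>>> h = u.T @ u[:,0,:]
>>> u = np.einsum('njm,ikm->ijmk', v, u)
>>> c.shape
(5, 5, 19)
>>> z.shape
(19, 5, 5)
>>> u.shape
(37, 5, 5, 3)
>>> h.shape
(5, 3, 5)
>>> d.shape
(3, 5)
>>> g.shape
(5, 5, 3)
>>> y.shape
(5,)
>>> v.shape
(5, 5, 5)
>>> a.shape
(5, 5, 5)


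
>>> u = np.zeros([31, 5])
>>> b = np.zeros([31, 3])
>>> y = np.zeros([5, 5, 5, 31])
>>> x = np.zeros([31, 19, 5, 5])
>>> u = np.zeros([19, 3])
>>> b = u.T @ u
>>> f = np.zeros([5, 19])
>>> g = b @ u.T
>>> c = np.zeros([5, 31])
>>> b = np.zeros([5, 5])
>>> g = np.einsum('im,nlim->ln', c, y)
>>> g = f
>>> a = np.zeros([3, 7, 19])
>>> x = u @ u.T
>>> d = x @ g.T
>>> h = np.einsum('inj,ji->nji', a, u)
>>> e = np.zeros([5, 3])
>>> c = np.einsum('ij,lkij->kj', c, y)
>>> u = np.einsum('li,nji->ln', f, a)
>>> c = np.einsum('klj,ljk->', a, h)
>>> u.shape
(5, 3)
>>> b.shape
(5, 5)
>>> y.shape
(5, 5, 5, 31)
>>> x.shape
(19, 19)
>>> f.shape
(5, 19)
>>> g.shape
(5, 19)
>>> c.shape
()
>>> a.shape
(3, 7, 19)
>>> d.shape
(19, 5)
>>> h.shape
(7, 19, 3)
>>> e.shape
(5, 3)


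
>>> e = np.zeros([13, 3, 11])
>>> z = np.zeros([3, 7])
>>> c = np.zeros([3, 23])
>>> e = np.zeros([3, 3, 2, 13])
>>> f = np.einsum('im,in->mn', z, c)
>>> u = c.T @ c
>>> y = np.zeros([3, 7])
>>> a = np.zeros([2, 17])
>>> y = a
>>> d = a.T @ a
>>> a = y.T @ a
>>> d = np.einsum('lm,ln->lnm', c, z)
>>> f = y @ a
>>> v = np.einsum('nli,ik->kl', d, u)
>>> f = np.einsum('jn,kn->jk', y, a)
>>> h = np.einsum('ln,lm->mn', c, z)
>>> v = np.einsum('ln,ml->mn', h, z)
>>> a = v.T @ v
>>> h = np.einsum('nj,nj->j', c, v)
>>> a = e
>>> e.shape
(3, 3, 2, 13)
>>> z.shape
(3, 7)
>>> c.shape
(3, 23)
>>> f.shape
(2, 17)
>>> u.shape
(23, 23)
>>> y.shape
(2, 17)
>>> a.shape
(3, 3, 2, 13)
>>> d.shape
(3, 7, 23)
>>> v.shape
(3, 23)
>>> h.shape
(23,)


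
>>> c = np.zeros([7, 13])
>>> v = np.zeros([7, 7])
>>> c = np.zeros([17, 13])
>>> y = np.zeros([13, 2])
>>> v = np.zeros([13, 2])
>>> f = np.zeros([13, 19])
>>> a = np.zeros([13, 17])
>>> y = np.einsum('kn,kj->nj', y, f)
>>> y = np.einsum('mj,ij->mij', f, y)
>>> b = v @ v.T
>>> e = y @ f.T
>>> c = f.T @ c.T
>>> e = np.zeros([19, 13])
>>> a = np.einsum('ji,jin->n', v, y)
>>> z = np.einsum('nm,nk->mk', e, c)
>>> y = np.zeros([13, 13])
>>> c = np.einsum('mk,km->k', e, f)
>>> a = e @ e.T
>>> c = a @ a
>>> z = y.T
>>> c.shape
(19, 19)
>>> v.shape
(13, 2)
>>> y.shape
(13, 13)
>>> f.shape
(13, 19)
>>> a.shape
(19, 19)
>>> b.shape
(13, 13)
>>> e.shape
(19, 13)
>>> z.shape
(13, 13)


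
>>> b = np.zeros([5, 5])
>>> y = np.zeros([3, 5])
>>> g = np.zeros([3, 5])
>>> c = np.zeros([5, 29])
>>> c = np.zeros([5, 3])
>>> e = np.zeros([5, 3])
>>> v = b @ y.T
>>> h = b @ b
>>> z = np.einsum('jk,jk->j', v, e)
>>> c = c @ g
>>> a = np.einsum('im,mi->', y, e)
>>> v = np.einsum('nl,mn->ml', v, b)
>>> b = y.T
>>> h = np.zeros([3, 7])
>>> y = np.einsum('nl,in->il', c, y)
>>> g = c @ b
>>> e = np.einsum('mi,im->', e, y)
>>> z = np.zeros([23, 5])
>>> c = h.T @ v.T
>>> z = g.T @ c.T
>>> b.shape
(5, 3)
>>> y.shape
(3, 5)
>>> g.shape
(5, 3)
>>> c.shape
(7, 5)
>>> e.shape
()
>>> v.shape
(5, 3)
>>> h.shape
(3, 7)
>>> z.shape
(3, 7)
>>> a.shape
()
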